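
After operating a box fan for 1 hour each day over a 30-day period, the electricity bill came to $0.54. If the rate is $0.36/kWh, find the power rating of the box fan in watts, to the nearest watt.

50 W

Energy = $0.54 ÷ $0.36/kWh = 1.5 kWh
Runtime = 1 h/day × 30 days = 30 h
Power = 1.5 kWh ÷ 30 h = 0.05 kW = 50 W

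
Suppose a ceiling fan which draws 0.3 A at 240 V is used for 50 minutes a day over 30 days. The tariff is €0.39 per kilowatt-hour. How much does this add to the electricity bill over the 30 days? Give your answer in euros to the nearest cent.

€0.70

Power = 0.3 A × 240 V = 72 W = 0.072 kW
Runtime = 50 min × 30 = 1500 min = 25 h
Energy = 0.072 kW × 25 h = 1.8 kWh
Cost = 1.8 kWh × €0.39/kWh = €0.70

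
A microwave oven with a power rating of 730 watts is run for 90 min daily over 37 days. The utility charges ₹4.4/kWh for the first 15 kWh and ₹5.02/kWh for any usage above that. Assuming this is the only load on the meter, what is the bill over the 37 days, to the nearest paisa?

Runtime = 90 min × 37 = 3330 min = 55.5 h
Energy = 0.73 kW × 55.5 h = 40.515 kWh
Tier 1 (0–15 kWh): 15 × ₹4.4 = ₹66
Above 15 kWh: 25.515 × ₹5.02 = ₹128.0853
Bill = ₹194.09

₹194.09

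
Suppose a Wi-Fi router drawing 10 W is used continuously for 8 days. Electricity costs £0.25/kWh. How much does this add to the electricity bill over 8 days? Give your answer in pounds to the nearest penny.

£0.48

Runtime = 24 h × 8 = 192 h
Energy = 0.01 kW × 192 h = 1.92 kWh
Cost = 1.92 kWh × £0.25/kWh = £0.48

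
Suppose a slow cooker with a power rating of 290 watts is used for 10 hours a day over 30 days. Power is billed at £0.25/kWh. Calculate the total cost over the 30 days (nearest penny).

Runtime = 10 h/day × 30 days = 300 h
Energy = 0.29 kW × 300 h = 87 kWh
Cost = 87 kWh × £0.25/kWh = £21.75

£21.75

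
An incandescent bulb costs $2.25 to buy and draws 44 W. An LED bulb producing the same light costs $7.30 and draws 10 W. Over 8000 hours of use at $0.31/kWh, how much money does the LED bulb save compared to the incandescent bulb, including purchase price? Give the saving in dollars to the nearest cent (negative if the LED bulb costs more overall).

incandescent bulb: $2.25 + (44/1000) kW × 8000 h × $0.31 = $2.25 + $109.12 = $111.37
LED bulb: $7.30 + (10/1000) kW × 8000 h × $0.31 = $7.30 + $24.8 = $32.1
Saving = $111.37 − $32.1 = $79.27

$79.27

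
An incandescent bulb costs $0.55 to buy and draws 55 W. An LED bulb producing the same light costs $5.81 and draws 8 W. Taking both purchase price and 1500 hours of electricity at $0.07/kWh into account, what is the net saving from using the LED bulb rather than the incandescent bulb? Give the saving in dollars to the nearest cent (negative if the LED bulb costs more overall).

incandescent bulb: $0.55 + (55/1000) kW × 1500 h × $0.07 = $0.55 + $5.775 = $6.325
LED bulb: $5.81 + (8/1000) kW × 1500 h × $0.07 = $5.81 + $0.84 = $6.65
Saving = $6.325 − $6.65 = −$0.325 → -$0.33

-$0.33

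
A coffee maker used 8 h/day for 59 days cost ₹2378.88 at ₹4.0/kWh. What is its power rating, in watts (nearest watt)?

1260 W

Energy = ₹2378.88 ÷ ₹4.0/kWh = 594.72 kWh
Runtime = 8 h/day × 59 days = 472 h
Power = 594.72 kWh ÷ 472 h = 1.26 kW = 1260 W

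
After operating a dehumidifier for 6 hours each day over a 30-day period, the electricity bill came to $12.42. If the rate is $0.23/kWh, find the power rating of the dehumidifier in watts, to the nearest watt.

300 W

Energy = $12.42 ÷ $0.23/kWh = 54 kWh
Runtime = 6 h/day × 30 days = 180 h
Power = 54 kWh ÷ 180 h = 0.3 kW = 300 W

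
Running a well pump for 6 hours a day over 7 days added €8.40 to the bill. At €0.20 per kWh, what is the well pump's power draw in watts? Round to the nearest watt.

Energy = €8.40 ÷ €0.20/kWh = 42 kWh
Runtime = 6 h/day × 7 days = 42 h
Power = 42 kWh ÷ 42 h = 1 kW = 1000 W

1000 W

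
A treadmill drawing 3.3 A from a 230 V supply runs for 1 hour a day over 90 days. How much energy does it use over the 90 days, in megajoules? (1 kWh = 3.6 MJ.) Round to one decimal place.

Power = 3.3 A × 230 V = 759 W = 0.759 kW
Runtime = 1 h/day × 90 days = 90 h
Energy = 0.759 kW × 90 h = 68.31 kWh
= 68.31 × 3.6 MJ = 245.9 MJ

245.9 MJ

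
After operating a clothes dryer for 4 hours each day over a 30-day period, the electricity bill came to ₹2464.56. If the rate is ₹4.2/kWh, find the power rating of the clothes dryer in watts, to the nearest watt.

4890 W

Energy = ₹2464.56 ÷ ₹4.2/kWh = 586.8 kWh
Runtime = 4 h/day × 30 days = 120 h
Power = 586.8 kWh ÷ 120 h = 4.89 kW = 4890 W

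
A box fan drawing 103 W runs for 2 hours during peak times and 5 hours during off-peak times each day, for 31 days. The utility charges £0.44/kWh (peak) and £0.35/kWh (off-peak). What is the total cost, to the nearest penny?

Peak energy = 0.103 kW × 2 h × 31 = 6.386 kWh
Off-peak energy = 0.103 kW × 5 h × 31 = 15.965 kWh
Cost = 6.386 × £0.44 + 15.965 × £0.35 = £2.80984 + £5.58775 = £8.40

£8.40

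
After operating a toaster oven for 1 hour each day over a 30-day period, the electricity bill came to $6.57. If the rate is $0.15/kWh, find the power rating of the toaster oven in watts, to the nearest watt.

Energy = $6.57 ÷ $0.15/kWh = 43.8 kWh
Runtime = 1 h/day × 30 days = 30 h
Power = 43.8 kWh ÷ 30 h = 1.46 kW = 1460 W

1460 W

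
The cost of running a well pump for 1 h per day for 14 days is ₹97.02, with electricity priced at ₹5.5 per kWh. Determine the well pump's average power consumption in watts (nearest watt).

1260 W

Energy = ₹97.02 ÷ ₹5.5/kWh = 17.64 kWh
Runtime = 1 h/day × 14 days = 14 h
Power = 17.64 kWh ÷ 14 h = 1.26 kW = 1260 W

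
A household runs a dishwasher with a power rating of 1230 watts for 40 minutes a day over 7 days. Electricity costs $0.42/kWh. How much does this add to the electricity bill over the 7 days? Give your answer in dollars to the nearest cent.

Runtime = 40 min × 7 = 280 min = 4.666666… h
Energy = 1.23 kW × 4.666666… h = 5.74 kWh
Cost = 5.74 kWh × $0.42/kWh = $2.41

$2.41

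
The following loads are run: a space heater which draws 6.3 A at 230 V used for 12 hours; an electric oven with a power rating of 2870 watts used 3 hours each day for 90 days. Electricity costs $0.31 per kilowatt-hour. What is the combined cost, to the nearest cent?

$245.61

space heater: Power = 6.3 A × 230 V = 1449 W = 1.449 kW
space heater: 1.449 kW × 12 h = 17.388 kWh
electric oven: Runtime = 3 h/day × 90 days = 270 h
electric oven: 2.87 kW × 270 h = 774.9 kWh
Total energy = 792.288 kWh
Cost = 792.288 × $0.31 = $245.61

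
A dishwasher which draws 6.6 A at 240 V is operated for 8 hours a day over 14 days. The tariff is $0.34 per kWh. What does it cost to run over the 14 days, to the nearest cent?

$60.32

Power = 6.6 A × 240 V = 1584 W = 1.584 kW
Runtime = 8 h/day × 14 days = 112 h
Energy = 1.584 kW × 112 h = 177.408 kWh
Cost = 177.408 kWh × $0.34/kWh = $60.32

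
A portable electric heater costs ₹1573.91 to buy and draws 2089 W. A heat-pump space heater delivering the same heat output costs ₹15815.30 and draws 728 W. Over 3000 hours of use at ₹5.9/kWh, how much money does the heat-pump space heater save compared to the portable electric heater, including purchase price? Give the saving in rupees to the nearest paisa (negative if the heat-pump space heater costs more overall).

portable electric heater: ₹1573.91 + (2089/1000) kW × 3000 h × ₹5.9 = ₹1573.91 + ₹36975.3 = ₹38549.21
heat-pump space heater: ₹15815.30 + (728/1000) kW × 3000 h × ₹5.9 = ₹15815.30 + ₹12885.6 = ₹28700.9
Saving = ₹38549.21 − ₹28700.9 = ₹9848.31

₹9848.31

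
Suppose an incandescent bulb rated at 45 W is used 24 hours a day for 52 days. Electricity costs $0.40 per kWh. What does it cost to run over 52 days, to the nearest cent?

$22.46

Runtime = 24 h × 52 = 1248 h
Energy = 0.045 kW × 1248 h = 56.16 kWh
Cost = 56.16 kWh × $0.40/kWh = $22.46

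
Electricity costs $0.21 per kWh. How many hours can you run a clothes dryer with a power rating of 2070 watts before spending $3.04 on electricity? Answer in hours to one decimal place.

7.0 h

Energy available = $3.04 ÷ $0.21/kWh = 14.4762 kWh
Hours = 14.4762 kWh ÷ 2.07 kW = 7.0 h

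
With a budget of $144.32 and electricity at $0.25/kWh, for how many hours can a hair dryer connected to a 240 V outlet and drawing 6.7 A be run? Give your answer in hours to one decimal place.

359.0 h

Power = 6.7 A × 240 V = 1608 W = 1.608 kW
Energy available = $144.32 ÷ $0.25/kWh = 577.28 kWh
Hours = 577.28 kWh ÷ 1.608 kW = 359.0 h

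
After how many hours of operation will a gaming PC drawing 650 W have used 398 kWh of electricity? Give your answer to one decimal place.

612.3 h

Hours = 398 kWh ÷ 0.65 kW = 612.3 h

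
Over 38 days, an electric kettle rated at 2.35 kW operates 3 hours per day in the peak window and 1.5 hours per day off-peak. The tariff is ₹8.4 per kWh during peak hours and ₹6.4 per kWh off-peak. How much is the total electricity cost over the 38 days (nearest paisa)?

Peak energy = 2.35 kW × 3 h × 38 = 267.9 kWh
Off-peak energy = 2.35 kW × 1.5 h × 38 = 133.95 kWh
Cost = 267.9 × ₹8.4 + 133.95 × ₹6.4 = ₹2250.36 + ₹857.28 = ₹3107.64

₹3107.64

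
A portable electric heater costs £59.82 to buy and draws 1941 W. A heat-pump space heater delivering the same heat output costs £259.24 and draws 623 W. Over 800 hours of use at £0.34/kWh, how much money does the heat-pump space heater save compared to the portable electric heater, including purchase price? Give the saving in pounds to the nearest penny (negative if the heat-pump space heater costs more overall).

portable electric heater: £59.82 + (1941/1000) kW × 800 h × £0.34 = £59.82 + £527.952 = £587.772
heat-pump space heater: £259.24 + (623/1000) kW × 800 h × £0.34 = £259.24 + £169.456 = £428.696
Saving = £587.772 − £428.696 = £159.076 → £159.08

£159.08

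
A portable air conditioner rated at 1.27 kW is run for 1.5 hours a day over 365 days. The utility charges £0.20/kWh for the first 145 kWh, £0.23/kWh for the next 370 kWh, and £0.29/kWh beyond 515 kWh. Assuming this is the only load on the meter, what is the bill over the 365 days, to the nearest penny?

Runtime = 1.5 h/day × 365 days = 547.5 h
Energy = 1.27 kW × 547.5 h = 695.325 kWh
Tier 1 (0–145 kWh): 145 × £0.20 = £29
Tier 2 (145–515 kWh): 370 × £0.23 = £85.1
Above 515 kWh: 180.325 × £0.29 = £52.29425
Bill = £166.39

£166.39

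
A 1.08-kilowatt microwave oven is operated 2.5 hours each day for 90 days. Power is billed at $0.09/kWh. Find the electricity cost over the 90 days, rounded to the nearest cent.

$21.87

Runtime = 2.5 h/day × 90 days = 225 h
Energy = 1.08 kW × 225 h = 243 kWh
Cost = 243 kWh × $0.09/kWh = $21.87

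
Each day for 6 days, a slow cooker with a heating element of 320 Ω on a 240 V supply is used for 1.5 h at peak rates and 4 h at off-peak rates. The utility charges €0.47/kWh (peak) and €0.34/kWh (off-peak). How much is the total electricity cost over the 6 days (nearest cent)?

€2.23

Power = V²/R = 240²/320 = 180 W = 0.18 kW
Peak energy = 0.18 kW × 1.5 h × 6 = 1.62 kWh
Off-peak energy = 0.18 kW × 4 h × 6 = 4.32 kWh
Cost = 1.62 × €0.47 + 4.32 × €0.34 = €0.7614 + €1.4688 = €2.23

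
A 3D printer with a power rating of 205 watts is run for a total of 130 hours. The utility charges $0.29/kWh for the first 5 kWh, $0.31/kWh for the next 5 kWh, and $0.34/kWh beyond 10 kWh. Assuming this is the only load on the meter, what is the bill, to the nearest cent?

$8.66

Energy = 0.205 kW × 130 h = 26.65 kWh
Tier 1 (0–5 kWh): 5 × $0.29 = $1.45
Tier 2 (5–10 kWh): 5 × $0.31 = $1.55
Above 10 kWh: 16.65 × $0.34 = $5.661
Bill = $8.66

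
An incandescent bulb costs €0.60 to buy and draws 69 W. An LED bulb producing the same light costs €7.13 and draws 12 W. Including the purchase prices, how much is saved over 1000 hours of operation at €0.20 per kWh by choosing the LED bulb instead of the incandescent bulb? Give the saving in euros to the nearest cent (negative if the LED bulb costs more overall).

incandescent bulb: €0.60 + (69/1000) kW × 1000 h × €0.20 = €0.60 + €13.8 = €14.4
LED bulb: €7.13 + (12/1000) kW × 1000 h × €0.20 = €7.13 + €2.4 = €9.53
Saving = €14.4 − €9.53 = €4.87

€4.87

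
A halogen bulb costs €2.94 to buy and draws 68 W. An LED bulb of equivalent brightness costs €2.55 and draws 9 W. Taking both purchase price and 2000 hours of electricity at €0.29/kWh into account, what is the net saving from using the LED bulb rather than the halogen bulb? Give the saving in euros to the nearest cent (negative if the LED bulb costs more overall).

€34.61

halogen bulb: €2.94 + (68/1000) kW × 2000 h × €0.29 = €2.94 + €39.44 = €42.38
LED bulb: €2.55 + (9/1000) kW × 2000 h × €0.29 = €2.55 + €5.22 = €7.77
Saving = €42.38 − €7.77 = €34.61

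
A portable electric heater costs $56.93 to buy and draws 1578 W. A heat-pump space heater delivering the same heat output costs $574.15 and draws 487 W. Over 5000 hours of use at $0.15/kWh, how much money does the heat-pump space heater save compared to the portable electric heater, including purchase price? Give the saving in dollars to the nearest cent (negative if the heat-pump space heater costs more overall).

portable electric heater: $56.93 + (1578/1000) kW × 5000 h × $0.15 = $56.93 + $1183.5 = $1240.43
heat-pump space heater: $574.15 + (487/1000) kW × 5000 h × $0.15 = $574.15 + $365.25 = $939.4
Saving = $1240.43 − $939.4 = $301.03

$301.03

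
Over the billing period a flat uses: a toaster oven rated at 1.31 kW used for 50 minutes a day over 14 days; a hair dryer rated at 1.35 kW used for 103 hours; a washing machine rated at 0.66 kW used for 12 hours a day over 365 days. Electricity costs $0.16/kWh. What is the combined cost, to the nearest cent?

$487.22

toaster oven: Runtime = 50 min × 14 = 700 min = 11.666666… h
toaster oven: 1.31 kW × 11.666666… h = 15.283333… kWh
hair dryer: 1.35 kW × 103 h = 139.05 kWh
washing machine: Runtime = 12 h/day × 365 days = 4380 h
washing machine: 0.66 kW × 4380 h = 2890.8 kWh
Total energy = 3045.133333… kWh
Cost = 3045.133333… × $0.16 = $487.22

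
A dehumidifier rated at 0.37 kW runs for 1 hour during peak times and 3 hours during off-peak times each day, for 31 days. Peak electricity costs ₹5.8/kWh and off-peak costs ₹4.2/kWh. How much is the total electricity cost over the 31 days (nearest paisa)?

Peak energy = 0.37 kW × 1 h × 31 = 11.47 kWh
Off-peak energy = 0.37 kW × 3 h × 31 = 34.41 kWh
Cost = 11.47 × ₹5.8 + 34.41 × ₹4.2 = ₹66.526 + ₹144.522 = ₹211.05

₹211.05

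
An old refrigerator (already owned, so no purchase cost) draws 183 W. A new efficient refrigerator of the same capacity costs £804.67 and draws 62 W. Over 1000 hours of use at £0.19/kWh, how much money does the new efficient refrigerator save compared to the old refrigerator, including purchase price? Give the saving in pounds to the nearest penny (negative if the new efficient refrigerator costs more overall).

-£781.68

old refrigerator: £0.00 + (183/1000) kW × 1000 h × £0.19 = £0.00 + £34.77 = £34.77
new efficient refrigerator: £804.67 + (62/1000) kW × 1000 h × £0.19 = £804.67 + £11.78 = £816.45
Saving = £34.77 − £816.45 = −£781.68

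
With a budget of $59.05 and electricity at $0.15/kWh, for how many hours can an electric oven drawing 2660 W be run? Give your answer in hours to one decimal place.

148.0 h

Energy available = $59.05 ÷ $0.15/kWh = 393.6667 kWh
Hours = 393.6667 kWh ÷ 2.66 kW = 148.0 h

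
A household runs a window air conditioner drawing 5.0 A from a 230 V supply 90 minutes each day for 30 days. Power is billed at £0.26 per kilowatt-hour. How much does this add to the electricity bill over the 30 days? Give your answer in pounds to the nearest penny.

Power = 5.0 A × 230 V = 1150 W = 1.15 kW
Runtime = 90 min × 30 = 2700 min = 45 h
Energy = 1.15 kW × 45 h = 51.75 kWh
Cost = 51.75 kWh × £0.26/kWh = £13.46

£13.46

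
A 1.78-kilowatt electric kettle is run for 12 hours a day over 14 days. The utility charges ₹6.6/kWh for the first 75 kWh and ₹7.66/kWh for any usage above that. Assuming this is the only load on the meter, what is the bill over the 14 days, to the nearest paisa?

₹2211.15

Runtime = 12 h/day × 14 days = 168 h
Energy = 1.78 kW × 168 h = 299.04 kWh
Tier 1 (0–75 kWh): 75 × ₹6.6 = ₹495
Above 75 kWh: 224.04 × ₹7.66 = ₹1716.1464
Bill = ₹2211.15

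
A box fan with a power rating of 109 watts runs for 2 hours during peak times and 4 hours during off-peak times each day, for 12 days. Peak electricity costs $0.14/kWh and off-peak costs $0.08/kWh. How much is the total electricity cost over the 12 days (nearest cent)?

Peak energy = 0.109 kW × 2 h × 12 = 2.616 kWh
Off-peak energy = 0.109 kW × 4 h × 12 = 5.232 kWh
Cost = 2.616 × $0.14 + 5.232 × $0.08 = $0.36624 + $0.41856 = $0.78

$0.78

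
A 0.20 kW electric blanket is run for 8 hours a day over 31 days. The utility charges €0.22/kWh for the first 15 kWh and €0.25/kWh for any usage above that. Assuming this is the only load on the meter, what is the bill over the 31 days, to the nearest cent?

Runtime = 8 h/day × 31 days = 248 h
Energy = 0.2 kW × 248 h = 49.6 kWh
Tier 1 (0–15 kWh): 15 × €0.22 = €3.3
Above 15 kWh: 34.6 × €0.25 = €8.65
Bill = €11.95

€11.95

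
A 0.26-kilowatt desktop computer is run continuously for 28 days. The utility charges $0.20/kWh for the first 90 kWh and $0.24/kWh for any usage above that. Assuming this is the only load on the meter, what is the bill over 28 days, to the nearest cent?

Runtime = 24 h × 28 = 672 h
Energy = 0.26 kW × 672 h = 174.72 kWh
Tier 1 (0–90 kWh): 90 × $0.20 = $18
Above 90 kWh: 84.72 × $0.24 = $20.3328
Bill = $38.33

$38.33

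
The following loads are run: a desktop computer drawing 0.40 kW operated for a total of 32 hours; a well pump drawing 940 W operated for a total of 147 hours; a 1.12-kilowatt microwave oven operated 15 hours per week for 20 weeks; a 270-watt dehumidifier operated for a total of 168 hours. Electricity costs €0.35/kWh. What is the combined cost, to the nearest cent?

desktop computer: 0.4 kW × 32 h = 12.8 kWh
well pump: 0.94 kW × 147 h = 138.18 kWh
microwave oven: Runtime = 15 h/week × 20 weeks = 300 h
microwave oven: 1.12 kW × 300 h = 336 kWh
dehumidifier: 0.27 kW × 168 h = 45.36 kWh
Total energy = 532.34 kWh
Cost = 532.34 × €0.35 = €186.32

€186.32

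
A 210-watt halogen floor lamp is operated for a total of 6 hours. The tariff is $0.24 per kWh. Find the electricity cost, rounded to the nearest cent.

$0.30

Energy = 0.21 kW × 6 h = 1.26 kWh
Cost = 1.26 kWh × $0.24/kWh = $0.30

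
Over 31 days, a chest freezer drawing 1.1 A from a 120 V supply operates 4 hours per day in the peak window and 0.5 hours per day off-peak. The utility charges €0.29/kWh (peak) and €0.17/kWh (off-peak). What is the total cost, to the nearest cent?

€5.09

Power = 1.1 A × 120 V = 132 W = 0.132 kW
Peak energy = 0.132 kW × 4 h × 31 = 16.368 kWh
Off-peak energy = 0.132 kW × 0.5 h × 31 = 2.046 kWh
Cost = 16.368 × €0.29 + 2.046 × €0.17 = €4.74672 + €0.34782 = €5.09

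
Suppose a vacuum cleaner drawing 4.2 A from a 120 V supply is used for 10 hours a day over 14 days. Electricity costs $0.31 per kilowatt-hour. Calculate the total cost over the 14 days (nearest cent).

$21.87

Power = 4.2 A × 120 V = 504 W = 0.504 kW
Runtime = 10 h/day × 14 days = 140 h
Energy = 0.504 kW × 140 h = 70.56 kWh
Cost = 70.56 kWh × $0.31/kWh = $21.87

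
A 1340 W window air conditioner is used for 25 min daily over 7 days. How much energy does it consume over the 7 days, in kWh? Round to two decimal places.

Runtime = 25 min × 7 = 175 min = 2.916666… h
Energy = 1.34 kW × 2.916666… h = 3.908333… kWh ≈ 3.91 kWh

3.91 kWh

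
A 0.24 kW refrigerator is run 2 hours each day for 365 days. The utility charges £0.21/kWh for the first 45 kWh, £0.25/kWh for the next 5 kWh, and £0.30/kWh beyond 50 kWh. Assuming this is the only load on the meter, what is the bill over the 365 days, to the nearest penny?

£48.26

Runtime = 2 h/day × 365 days = 730 h
Energy = 0.24 kW × 730 h = 175.2 kWh
Tier 1 (0–45 kWh): 45 × £0.21 = £9.45
Tier 2 (45–50 kWh): 5 × £0.25 = £1.25
Above 50 kWh: 125.2 × £0.30 = £37.56
Bill = £48.26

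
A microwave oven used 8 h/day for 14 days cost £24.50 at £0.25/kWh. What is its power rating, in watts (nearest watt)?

875 W

Energy = £24.50 ÷ £0.25/kWh = 98 kWh
Runtime = 8 h/day × 14 days = 112 h
Power = 98 kWh ÷ 112 h = 0.875 kW = 875 W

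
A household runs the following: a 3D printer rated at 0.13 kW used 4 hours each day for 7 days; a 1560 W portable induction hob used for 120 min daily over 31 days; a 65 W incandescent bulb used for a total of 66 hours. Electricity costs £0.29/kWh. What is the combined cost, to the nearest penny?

£30.35

3D printer: Runtime = 4 h/day × 7 days = 28 h
3D printer: 0.13 kW × 28 h = 3.64 kWh
portable induction hob: Runtime = 120 min × 31 = 3720 min = 62 h
portable induction hob: 1.56 kW × 62 h = 96.72 kWh
incandescent bulb: 0.065 kW × 66 h = 4.29 kWh
Total energy = 104.65 kWh
Cost = 104.65 × £0.29 = £30.35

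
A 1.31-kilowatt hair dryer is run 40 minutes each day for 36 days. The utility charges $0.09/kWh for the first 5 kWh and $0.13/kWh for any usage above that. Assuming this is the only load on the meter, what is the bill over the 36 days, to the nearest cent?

Runtime = 40 min × 36 = 1440 min = 24 h
Energy = 1.31 kW × 24 h = 31.44 kWh
Tier 1 (0–5 kWh): 5 × $0.09 = $0.45
Above 5 kWh: 26.44 × $0.13 = $3.4372
Bill = $3.89

$3.89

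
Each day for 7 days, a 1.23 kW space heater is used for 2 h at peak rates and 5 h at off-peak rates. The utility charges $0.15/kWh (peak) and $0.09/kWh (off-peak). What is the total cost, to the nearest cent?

Peak energy = 1.23 kW × 2 h × 7 = 17.22 kWh
Off-peak energy = 1.23 kW × 5 h × 7 = 43.05 kWh
Cost = 17.22 × $0.15 + 43.05 × $0.09 = $2.583 + $3.8745 = $6.46

$6.46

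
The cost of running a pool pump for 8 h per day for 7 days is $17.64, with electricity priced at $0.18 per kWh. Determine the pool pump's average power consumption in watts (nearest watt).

1750 W

Energy = $17.64 ÷ $0.18/kWh = 98 kWh
Runtime = 8 h/day × 7 days = 56 h
Power = 98 kWh ÷ 56 h = 1.75 kW = 1750 W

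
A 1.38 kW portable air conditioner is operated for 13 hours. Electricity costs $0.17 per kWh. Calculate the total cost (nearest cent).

Energy = 1.38 kW × 13 h = 17.94 kWh
Cost = 17.94 kWh × $0.17/kWh = $3.05

$3.05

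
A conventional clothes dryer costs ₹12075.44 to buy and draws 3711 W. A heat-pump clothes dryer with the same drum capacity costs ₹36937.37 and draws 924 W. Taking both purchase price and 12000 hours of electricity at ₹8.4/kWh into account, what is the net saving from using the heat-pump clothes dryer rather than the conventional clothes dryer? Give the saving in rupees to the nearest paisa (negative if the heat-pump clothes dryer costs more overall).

conventional clothes dryer: ₹12075.44 + (3711/1000) kW × 12000 h × ₹8.4 = ₹12075.44 + ₹374068.8 = ₹386144.24
heat-pump clothes dryer: ₹36937.37 + (924/1000) kW × 12000 h × ₹8.4 = ₹36937.37 + ₹93139.2 = ₹130076.57
Saving = ₹386144.24 − ₹130076.57 = ₹256067.67

₹256067.67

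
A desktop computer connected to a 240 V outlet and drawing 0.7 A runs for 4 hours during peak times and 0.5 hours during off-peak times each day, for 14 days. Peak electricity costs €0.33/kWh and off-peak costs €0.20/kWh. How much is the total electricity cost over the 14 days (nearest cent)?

Power = 0.7 A × 240 V = 168 W = 0.168 kW
Peak energy = 0.168 kW × 4 h × 14 = 9.408 kWh
Off-peak energy = 0.168 kW × 0.5 h × 14 = 1.176 kWh
Cost = 9.408 × €0.33 + 1.176 × €0.20 = €3.10464 + €0.2352 = €3.34

€3.34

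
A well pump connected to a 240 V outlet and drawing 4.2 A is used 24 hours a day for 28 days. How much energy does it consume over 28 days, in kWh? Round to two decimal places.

677.38 kWh

Power = 4.2 A × 240 V = 1008 W = 1.008 kW
Runtime = 24 h × 28 = 672 h
Energy = 1.008 kW × 672 h = 677.376 kWh ≈ 677.38 kWh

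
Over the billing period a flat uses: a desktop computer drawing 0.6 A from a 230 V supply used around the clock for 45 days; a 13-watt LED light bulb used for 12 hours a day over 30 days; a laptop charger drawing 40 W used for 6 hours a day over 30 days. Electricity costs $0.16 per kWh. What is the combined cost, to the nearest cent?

$25.75

desktop computer: Power = 0.6 A × 230 V = 138 W = 0.138 kW
desktop computer: Runtime = 24 h × 45 = 1080 h
desktop computer: 0.138 kW × 1080 h = 149.04 kWh
LED light bulb: Runtime = 12 h/day × 30 days = 360 h
LED light bulb: 0.013 kW × 360 h = 4.68 kWh
laptop charger: Runtime = 6 h/day × 30 days = 180 h
laptop charger: 0.04 kW × 180 h = 7.2 kWh
Total energy = 160.92 kWh
Cost = 160.92 × $0.16 = $25.75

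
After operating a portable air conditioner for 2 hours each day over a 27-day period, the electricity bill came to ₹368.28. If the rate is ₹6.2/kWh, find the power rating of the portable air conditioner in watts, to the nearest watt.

Energy = ₹368.28 ÷ ₹6.2/kWh = 59.4 kWh
Runtime = 2 h/day × 27 days = 54 h
Power = 59.4 kWh ÷ 54 h = 1.1 kW = 1100 W

1100 W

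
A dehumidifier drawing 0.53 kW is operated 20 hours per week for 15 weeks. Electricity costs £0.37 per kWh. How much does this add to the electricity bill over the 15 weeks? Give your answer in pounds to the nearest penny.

Runtime = 20 h/week × 15 weeks = 300 h
Energy = 0.53 kW × 300 h = 159 kWh
Cost = 159 kWh × £0.37/kWh = £58.83

£58.83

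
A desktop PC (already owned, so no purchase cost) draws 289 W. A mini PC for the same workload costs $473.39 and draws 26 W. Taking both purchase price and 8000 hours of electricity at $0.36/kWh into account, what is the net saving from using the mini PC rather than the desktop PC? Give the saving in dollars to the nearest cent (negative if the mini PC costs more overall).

$284.05

desktop PC: $0.00 + (289/1000) kW × 8000 h × $0.36 = $0.00 + $832.32 = $832.32
mini PC: $473.39 + (26/1000) kW × 8000 h × $0.36 = $473.39 + $74.88 = $548.27
Saving = $832.32 − $548.27 = $284.05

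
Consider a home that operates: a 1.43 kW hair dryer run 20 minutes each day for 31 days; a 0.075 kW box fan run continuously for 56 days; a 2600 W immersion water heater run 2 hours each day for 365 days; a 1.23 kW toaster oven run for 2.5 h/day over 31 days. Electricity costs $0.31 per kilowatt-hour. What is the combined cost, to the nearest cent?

hair dryer: Runtime = 20 min × 31 = 620 min = 10.333333… h
hair dryer: 1.43 kW × 10.333333… h = 14.776666… kWh
box fan: Runtime = 24 h × 56 = 1344 h
box fan: 0.075 kW × 1344 h = 100.8 kWh
immersion water heater: Runtime = 2 h/day × 365 days = 730 h
immersion water heater: 2.6 kW × 730 h = 1898 kWh
toaster oven: Runtime = 2.5 h/day × 31 days = 77.5 h
toaster oven: 1.23 kW × 77.5 h = 95.325 kWh
Total energy = 2108.901666… kWh
Cost = 2108.901666… × $0.31 = $653.76

$653.76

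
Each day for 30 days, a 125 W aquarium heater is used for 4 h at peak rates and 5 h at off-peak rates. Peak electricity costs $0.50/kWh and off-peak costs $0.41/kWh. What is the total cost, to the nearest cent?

$15.19

Peak energy = 0.125 kW × 4 h × 30 = 15 kWh
Off-peak energy = 0.125 kW × 5 h × 30 = 18.75 kWh
Cost = 15 × $0.50 + 18.75 × $0.41 = $7.5 + $7.6875 = $15.19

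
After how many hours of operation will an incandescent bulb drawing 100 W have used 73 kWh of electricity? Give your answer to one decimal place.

Hours = 73 kWh ÷ 0.1 kW = 730.0 h

730.0 h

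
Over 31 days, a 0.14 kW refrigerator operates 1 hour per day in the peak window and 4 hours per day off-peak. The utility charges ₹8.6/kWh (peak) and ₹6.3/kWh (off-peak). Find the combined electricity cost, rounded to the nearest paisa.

Peak energy = 0.14 kW × 1 h × 31 = 4.34 kWh
Off-peak energy = 0.14 kW × 4 h × 31 = 17.36 kWh
Cost = 4.34 × ₹8.6 + 17.36 × ₹6.3 = ₹37.324 + ₹109.368 = ₹146.69

₹146.69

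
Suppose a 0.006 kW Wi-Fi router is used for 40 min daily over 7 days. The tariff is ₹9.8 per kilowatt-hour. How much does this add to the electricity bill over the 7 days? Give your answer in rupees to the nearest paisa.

₹0.27

Runtime = 40 min × 7 = 280 min = 4.666666… h
Energy = 0.006 kW × 4.666666… h = 0.028 kWh
Cost = 0.028 kWh × ₹9.8/kWh = ₹0.27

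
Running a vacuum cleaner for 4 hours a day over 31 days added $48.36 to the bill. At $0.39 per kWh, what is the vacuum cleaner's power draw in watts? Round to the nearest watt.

1000 W

Energy = $48.36 ÷ $0.39/kWh = 124 kWh
Runtime = 4 h/day × 31 days = 124 h
Power = 124 kWh ÷ 124 h = 1 kW = 1000 W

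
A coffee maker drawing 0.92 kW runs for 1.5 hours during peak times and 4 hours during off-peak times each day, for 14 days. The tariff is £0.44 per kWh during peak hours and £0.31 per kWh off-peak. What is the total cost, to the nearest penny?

£24.47

Peak energy = 0.92 kW × 1.5 h × 14 = 19.32 kWh
Off-peak energy = 0.92 kW × 4 h × 14 = 51.52 kWh
Cost = 19.32 × £0.44 + 51.52 × £0.31 = £8.5008 + £15.9712 = £24.47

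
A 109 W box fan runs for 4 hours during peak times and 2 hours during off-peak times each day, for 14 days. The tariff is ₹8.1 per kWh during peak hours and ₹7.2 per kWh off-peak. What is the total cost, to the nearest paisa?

Peak energy = 0.109 kW × 4 h × 14 = 6.104 kWh
Off-peak energy = 0.109 kW × 2 h × 14 = 3.052 kWh
Cost = 6.104 × ₹8.1 + 3.052 × ₹7.2 = ₹49.4424 + ₹21.9744 = ₹71.42

₹71.42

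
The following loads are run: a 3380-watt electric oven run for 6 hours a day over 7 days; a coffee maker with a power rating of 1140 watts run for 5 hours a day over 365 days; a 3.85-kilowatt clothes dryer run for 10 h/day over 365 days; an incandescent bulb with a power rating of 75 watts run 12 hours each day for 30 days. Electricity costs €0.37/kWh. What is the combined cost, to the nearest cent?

electric oven: Runtime = 6 h/day × 7 days = 42 h
electric oven: 3.38 kW × 42 h = 141.96 kWh
coffee maker: Runtime = 5 h/day × 365 days = 1825 h
coffee maker: 1.14 kW × 1825 h = 2080.5 kWh
clothes dryer: Runtime = 10 h/day × 365 days = 3650 h
clothes dryer: 3.85 kW × 3650 h = 14052.5 kWh
incandescent bulb: Runtime = 12 h/day × 30 days = 360 h
incandescent bulb: 0.075 kW × 360 h = 27 kWh
Total energy = 16301.96 kWh
Cost = 16301.96 × €0.37 = €6031.73

€6031.73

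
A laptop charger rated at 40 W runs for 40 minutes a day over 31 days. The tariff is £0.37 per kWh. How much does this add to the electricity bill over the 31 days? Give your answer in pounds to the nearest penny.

Runtime = 40 min × 31 = 1240 min = 20.666666… h
Energy = 0.04 kW × 20.666666… h = 0.826666… kWh
Cost = 0.826666… kWh × £0.37/kWh = £0.31

£0.31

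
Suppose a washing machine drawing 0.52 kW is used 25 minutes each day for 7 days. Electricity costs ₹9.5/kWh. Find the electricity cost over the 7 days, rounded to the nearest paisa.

Runtime = 25 min × 7 = 175 min = 2.916666… h
Energy = 0.52 kW × 2.916666… h = 1.516666… kWh
Cost = 1.516666… kWh × ₹9.5/kWh = ₹14.41

₹14.41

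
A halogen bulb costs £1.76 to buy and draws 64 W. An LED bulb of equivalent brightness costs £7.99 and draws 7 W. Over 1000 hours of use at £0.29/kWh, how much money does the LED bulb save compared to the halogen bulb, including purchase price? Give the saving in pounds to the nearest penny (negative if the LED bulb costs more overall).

£10.30

halogen bulb: £1.76 + (64/1000) kW × 1000 h × £0.29 = £1.76 + £18.56 = £20.32
LED bulb: £7.99 + (7/1000) kW × 1000 h × £0.29 = £7.99 + £2.03 = £10.02
Saving = £20.32 − £10.02 = £10.3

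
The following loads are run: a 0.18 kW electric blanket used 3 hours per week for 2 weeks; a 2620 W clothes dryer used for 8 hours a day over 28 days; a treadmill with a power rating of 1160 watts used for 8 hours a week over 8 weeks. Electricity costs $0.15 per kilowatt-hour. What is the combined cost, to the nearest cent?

electric blanket: Runtime = 3 h/week × 2 weeks = 6 h
electric blanket: 0.18 kW × 6 h = 1.08 kWh
clothes dryer: Runtime = 8 h/day × 28 days = 224 h
clothes dryer: 2.62 kW × 224 h = 586.88 kWh
treadmill: Runtime = 8 h/week × 8 weeks = 64 h
treadmill: 1.16 kW × 64 h = 74.24 kWh
Total energy = 662.2 kWh
Cost = 662.2 × $0.15 = $99.33

$99.33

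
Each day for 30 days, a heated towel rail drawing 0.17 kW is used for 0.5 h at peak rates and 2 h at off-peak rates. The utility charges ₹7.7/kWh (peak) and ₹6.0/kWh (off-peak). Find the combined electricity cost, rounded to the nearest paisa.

₹80.84

Peak energy = 0.17 kW × 0.5 h × 30 = 2.55 kWh
Off-peak energy = 0.17 kW × 2 h × 30 = 10.2 kWh
Cost = 2.55 × ₹7.7 + 10.2 × ₹6.0 = ₹19.635 + ₹61.2 = ₹80.84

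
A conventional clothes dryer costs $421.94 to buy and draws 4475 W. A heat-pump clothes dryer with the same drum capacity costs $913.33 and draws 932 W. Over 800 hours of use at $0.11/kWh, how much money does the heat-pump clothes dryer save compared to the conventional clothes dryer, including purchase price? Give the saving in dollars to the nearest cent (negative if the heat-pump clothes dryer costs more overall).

-$179.61

conventional clothes dryer: $421.94 + (4475/1000) kW × 800 h × $0.11 = $421.94 + $393.8 = $815.74
heat-pump clothes dryer: $913.33 + (932/1000) kW × 800 h × $0.11 = $913.33 + $82.016 = $995.346
Saving = $815.74 − $995.346 = −$179.606 → -$179.61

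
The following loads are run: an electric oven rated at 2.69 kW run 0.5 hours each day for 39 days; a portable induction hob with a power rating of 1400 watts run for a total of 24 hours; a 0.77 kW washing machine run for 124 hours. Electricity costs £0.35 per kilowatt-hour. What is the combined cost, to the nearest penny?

electric oven: Runtime = 0.5 h/day × 39 days = 19.5 h
electric oven: 2.69 kW × 19.5 h = 52.455 kWh
portable induction hob: 1.4 kW × 24 h = 33.6 kWh
washing machine: 0.77 kW × 124 h = 95.48 kWh
Total energy = 181.535 kWh
Cost = 181.535 × £0.35 = £63.54

£63.54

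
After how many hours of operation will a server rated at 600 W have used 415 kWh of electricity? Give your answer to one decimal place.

Hours = 415 kWh ÷ 0.6 kW = 691.7 h

691.7 h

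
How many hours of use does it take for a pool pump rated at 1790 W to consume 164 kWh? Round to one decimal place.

91.6 h

Hours = 164 kWh ÷ 1.79 kW = 91.6 h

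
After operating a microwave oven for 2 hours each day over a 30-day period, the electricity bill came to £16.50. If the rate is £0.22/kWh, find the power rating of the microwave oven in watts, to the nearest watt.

Energy = £16.50 ÷ £0.22/kWh = 75 kWh
Runtime = 2 h/day × 30 days = 60 h
Power = 75 kWh ÷ 60 h = 1.25 kW = 1250 W

1250 W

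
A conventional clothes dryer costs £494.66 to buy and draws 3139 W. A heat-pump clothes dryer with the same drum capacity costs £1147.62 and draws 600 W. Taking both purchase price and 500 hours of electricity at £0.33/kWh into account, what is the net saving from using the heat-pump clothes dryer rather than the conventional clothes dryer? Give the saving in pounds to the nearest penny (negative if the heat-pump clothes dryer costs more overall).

conventional clothes dryer: £494.66 + (3139/1000) kW × 500 h × £0.33 = £494.66 + £517.935 = £1012.595
heat-pump clothes dryer: £1147.62 + (600/1000) kW × 500 h × £0.33 = £1147.62 + £99 = £1246.62
Saving = £1012.595 − £1246.62 = −£234.025 → -£234.03

-£234.03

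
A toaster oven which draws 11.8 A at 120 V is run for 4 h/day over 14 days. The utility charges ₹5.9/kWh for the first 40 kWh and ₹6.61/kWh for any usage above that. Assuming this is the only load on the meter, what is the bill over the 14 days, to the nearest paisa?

₹495.75

Power = 11.8 A × 120 V = 1416 W = 1.416 kW
Runtime = 4 h/day × 14 days = 56 h
Energy = 1.416 kW × 56 h = 79.296 kWh
Tier 1 (0–40 kWh): 40 × ₹5.9 = ₹236
Above 40 kWh: 39.296 × ₹6.61 = ₹259.74656
Bill = ₹495.75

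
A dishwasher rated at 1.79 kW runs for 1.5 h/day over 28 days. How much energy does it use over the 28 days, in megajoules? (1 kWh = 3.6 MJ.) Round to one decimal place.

Runtime = 1.5 h/day × 28 days = 42 h
Energy = 1.79 kW × 42 h = 75.18 kWh
= 75.18 × 3.6 MJ = 270.6 MJ

270.6 MJ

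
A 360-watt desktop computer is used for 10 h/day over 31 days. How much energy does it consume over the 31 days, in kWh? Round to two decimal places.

111.60 kWh

Runtime = 10 h/day × 31 days = 310 h
Energy = 0.36 kW × 310 h = 111.6 kWh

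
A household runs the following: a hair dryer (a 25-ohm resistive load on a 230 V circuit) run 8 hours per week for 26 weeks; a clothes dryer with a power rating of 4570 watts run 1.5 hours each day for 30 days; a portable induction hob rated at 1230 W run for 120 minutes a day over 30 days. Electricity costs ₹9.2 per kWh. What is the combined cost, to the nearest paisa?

₹6620.12

hair dryer: Power = V²/R = 230²/25 = 2116 W = 2.116 kW
hair dryer: Runtime = 8 h/week × 26 weeks = 208 h
hair dryer: 2.116 kW × 208 h = 440.128 kWh
clothes dryer: Runtime = 1.5 h/day × 30 days = 45 h
clothes dryer: 4.57 kW × 45 h = 205.65 kWh
portable induction hob: Runtime = 120 min × 30 = 3600 min = 60 h
portable induction hob: 1.23 kW × 60 h = 73.8 kWh
Total energy = 719.578 kWh
Cost = 719.578 × ₹9.2 = ₹6620.12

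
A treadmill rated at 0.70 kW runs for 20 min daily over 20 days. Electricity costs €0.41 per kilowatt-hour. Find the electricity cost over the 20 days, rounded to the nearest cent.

€1.91

Runtime = 20 min × 20 = 400 min = 6.666666… h
Energy = 0.7 kW × 6.666666… h = 4.666666… kWh
Cost = 4.666666… kWh × €0.41/kWh = €1.91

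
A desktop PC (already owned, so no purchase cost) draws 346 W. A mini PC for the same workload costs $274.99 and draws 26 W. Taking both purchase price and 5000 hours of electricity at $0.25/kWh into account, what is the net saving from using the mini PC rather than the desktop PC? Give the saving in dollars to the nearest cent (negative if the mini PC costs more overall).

$125.01

desktop PC: $0.00 + (346/1000) kW × 5000 h × $0.25 = $0.00 + $432.5 = $432.5
mini PC: $274.99 + (26/1000) kW × 5000 h × $0.25 = $274.99 + $32.5 = $307.49
Saving = $432.5 − $307.49 = $125.01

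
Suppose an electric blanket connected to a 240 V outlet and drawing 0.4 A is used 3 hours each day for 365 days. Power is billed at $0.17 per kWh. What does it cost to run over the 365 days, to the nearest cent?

$17.87

Power = 0.4 A × 240 V = 96 W = 0.096 kW
Runtime = 3 h/day × 365 days = 1095 h
Energy = 0.096 kW × 1095 h = 105.12 kWh
Cost = 105.12 kWh × $0.17/kWh = $17.87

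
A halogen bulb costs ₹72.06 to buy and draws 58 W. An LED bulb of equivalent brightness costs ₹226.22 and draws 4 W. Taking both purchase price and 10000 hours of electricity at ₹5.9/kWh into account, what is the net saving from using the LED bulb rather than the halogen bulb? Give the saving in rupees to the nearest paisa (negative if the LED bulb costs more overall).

halogen bulb: ₹72.06 + (58/1000) kW × 10000 h × ₹5.9 = ₹72.06 + ₹3422 = ₹3494.06
LED bulb: ₹226.22 + (4/1000) kW × 10000 h × ₹5.9 = ₹226.22 + ₹236 = ₹462.22
Saving = ₹3494.06 − ₹462.22 = ₹3031.84

₹3031.84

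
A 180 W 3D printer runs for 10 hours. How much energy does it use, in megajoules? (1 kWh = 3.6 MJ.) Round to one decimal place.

6.5 MJ

Energy = 0.18 kW × 10 h = 1.8 kWh
= 1.8 × 3.6 MJ = 6.5 MJ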